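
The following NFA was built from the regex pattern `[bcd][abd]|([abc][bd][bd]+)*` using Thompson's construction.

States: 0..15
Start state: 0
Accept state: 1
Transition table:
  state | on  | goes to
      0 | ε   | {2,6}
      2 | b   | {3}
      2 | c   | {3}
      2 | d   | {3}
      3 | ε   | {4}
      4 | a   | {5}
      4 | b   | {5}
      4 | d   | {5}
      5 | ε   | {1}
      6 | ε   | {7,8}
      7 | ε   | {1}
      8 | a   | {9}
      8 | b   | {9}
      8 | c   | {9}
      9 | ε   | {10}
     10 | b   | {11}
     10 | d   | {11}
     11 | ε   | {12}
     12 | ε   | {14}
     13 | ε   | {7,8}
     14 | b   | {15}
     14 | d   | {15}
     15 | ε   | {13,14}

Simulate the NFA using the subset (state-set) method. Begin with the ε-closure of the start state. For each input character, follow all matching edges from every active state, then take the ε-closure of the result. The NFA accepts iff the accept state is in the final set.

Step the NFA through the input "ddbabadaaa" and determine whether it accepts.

start: ε-closure({0}) = {0,1,2,6,7,8}
'd' @ 1: {3,4}
'd' @ 2: {1,5}  (accept∈set)
'b' @ 3: {}  — state set empty
rest 'abadaaa' ignored (set empty)
final: {}; accept 1 not in set

Answer: REJECT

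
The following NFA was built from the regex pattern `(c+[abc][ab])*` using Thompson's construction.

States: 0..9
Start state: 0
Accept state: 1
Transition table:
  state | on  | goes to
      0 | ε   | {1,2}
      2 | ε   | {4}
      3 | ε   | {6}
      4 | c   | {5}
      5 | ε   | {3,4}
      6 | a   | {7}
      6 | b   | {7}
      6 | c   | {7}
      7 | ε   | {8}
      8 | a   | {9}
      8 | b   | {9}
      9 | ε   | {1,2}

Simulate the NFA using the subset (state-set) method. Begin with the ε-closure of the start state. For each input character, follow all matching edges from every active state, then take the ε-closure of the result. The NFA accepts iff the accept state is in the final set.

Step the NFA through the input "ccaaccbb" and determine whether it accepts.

start: ε-closure({0}) = {0,1,2,4}
'c' @ 1: {3,4,5,6}
'c' @ 2: {3,4,5,6,7,8}
'a' @ 3: {1,2,4,7,8,9}  (accept∈set)
'a' @ 4: {1,2,4,9}  (accept∈set)
'c' @ 5: {3,4,5,6}
'c' @ 6: {3,4,5,6,7,8}
'b' @ 7: {1,2,4,7,8,9}  (accept∈set)
'b' @ 8: {1,2,4,9}  (accept∈set)
after full input: {1,2,4,9}  (accept=1 in)

Answer: ACCEPT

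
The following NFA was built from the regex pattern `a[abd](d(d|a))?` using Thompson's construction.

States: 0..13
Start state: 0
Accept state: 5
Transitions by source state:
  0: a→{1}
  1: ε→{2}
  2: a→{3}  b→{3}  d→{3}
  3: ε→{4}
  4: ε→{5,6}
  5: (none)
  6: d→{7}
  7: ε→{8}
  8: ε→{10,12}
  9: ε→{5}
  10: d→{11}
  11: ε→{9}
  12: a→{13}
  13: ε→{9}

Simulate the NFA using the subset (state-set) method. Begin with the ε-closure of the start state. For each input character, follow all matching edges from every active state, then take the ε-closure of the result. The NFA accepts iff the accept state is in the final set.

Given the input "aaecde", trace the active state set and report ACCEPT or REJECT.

initial (ε-close {0}): {0}
'a' @ 1: {1,2}
'a' @ 2: {3,4,5,6}  (accept∈set)
'e' @ 3: {}  — no active states
rest 'cde' ignored (set empty)
after full input: {}  (accept=5 not in)

Answer: REJECT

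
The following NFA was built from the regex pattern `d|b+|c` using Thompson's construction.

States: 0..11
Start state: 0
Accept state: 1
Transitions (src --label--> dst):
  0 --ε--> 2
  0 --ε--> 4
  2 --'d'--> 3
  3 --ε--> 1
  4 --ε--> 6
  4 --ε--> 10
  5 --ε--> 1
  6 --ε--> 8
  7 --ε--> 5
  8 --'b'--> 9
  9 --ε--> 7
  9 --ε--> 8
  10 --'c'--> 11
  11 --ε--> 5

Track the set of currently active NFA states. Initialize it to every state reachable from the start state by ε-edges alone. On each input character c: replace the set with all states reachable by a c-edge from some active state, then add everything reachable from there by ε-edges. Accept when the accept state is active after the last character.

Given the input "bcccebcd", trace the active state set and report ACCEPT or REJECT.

initial (ε-close {0}): {0,2,4,6,8,10}
'b' @ 1: {1,5,7,8,9}  ✓accept
'c' @ 2: {}  — no active states
rest 'ccebcd' ignored (set empty)
end set {} — state 1 not in

Answer: REJECT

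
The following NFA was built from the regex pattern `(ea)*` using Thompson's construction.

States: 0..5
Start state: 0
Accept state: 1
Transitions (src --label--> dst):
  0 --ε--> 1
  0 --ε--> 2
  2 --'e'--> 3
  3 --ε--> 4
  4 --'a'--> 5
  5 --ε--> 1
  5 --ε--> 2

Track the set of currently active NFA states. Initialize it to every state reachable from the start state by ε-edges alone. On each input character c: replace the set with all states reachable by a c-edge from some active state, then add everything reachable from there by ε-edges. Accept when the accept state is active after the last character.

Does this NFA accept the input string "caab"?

start: ε-closure({0}) = {0,1,2}
'c' @ 1: {}  — state set empty
rest 'aab' ignored (set empty)
after full input: {}  (accept=1 not in)

Answer: REJECT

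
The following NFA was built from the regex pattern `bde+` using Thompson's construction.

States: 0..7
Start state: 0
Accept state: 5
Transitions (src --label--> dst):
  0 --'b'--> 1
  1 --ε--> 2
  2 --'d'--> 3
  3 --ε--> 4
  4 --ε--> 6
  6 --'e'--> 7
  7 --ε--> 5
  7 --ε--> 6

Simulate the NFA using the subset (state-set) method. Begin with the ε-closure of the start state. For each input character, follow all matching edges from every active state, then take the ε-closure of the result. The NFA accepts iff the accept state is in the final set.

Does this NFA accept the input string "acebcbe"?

initial (ε-close {0}): {0}
'a' @ 1: {}  — state set empty
rest 'cebcbe' ignored (set empty)
end set {} — state 5 not in

Answer: REJECT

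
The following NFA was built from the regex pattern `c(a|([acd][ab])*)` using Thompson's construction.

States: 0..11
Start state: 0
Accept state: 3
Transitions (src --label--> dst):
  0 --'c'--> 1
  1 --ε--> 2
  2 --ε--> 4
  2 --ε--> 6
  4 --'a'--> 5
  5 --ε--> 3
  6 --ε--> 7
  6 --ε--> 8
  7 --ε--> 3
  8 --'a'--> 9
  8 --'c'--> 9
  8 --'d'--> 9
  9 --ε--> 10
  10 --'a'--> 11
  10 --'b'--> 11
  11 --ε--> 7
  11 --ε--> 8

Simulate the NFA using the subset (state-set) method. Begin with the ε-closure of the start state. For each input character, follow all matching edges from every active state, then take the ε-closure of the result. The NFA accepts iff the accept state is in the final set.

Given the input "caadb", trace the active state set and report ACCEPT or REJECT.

start: ε-closure({0}) = {0}
'c' @ 1: {1,2,3,4,6,7,8}  [accepting]
'a' @ 2: {3,5,9,10}  [accepting]
'a' @ 3: {3,7,8,11}  [accepting]
'd' @ 4: {9,10}
'b' @ 5: {3,7,8,11}  [accepting]
final: {3,7,8,11}; accept 3 in set

Answer: ACCEPT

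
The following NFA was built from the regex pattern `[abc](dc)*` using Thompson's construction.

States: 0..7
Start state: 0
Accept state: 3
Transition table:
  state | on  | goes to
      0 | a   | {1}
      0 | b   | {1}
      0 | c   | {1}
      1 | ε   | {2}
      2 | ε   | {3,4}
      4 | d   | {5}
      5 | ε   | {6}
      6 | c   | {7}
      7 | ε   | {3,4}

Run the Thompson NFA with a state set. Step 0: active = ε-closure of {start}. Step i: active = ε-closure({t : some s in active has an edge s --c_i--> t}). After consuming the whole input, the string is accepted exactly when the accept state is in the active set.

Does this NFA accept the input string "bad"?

Answer: REJECT

Derivation:
start: ε-closure({0}) = {0}
'b' @ 1: {1,2,3,4}  (accept∈set)
'a' @ 2: {}  — dead — no transitions
rest 'd' ignored (set empty)
final: {}; accept 3 not in set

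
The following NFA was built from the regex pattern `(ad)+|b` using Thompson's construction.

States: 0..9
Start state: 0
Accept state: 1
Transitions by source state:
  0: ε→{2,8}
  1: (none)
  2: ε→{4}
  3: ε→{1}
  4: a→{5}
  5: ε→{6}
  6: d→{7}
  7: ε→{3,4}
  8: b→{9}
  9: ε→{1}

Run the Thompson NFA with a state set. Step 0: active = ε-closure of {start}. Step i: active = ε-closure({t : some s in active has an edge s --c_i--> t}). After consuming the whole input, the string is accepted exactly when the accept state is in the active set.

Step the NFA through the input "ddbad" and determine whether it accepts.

Answer: REJECT

Trace:
start: ε-closure({0}) = {0,2,4,8}
'd' @ 1: {}  — state set empty
rest 'dbad' ignored (set empty)
after full input: {}  (accept=1 not in)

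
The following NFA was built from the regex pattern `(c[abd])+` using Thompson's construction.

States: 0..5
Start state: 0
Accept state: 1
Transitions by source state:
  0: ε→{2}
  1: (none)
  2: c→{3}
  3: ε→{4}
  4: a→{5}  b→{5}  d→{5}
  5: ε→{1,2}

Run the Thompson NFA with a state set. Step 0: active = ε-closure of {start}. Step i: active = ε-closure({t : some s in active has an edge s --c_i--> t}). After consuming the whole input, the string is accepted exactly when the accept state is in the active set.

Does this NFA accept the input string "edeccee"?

Answer: REJECT

Derivation:
start: ε-closure({0}) = {0,2}
'e' @ 1: {}  — state set empty
rest 'deccee' ignored (set empty)
end set {} — state 1 not in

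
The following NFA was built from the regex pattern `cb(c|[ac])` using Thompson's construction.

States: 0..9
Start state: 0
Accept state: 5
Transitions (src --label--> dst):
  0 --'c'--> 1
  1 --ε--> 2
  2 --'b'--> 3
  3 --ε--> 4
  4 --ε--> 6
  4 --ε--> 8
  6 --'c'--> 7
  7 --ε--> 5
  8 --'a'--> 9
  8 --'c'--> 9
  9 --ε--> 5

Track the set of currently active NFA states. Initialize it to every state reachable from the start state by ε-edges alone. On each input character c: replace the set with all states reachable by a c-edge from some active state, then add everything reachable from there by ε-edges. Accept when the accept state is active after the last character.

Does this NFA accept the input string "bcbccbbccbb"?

Answer: REJECT

Derivation:
S₀ = ε-closure({0}) = {0}
'b' @ 1: {}  — state set empty
rest 'cbccbbccbb' ignored (set empty)
final: {}; accept 5 not in set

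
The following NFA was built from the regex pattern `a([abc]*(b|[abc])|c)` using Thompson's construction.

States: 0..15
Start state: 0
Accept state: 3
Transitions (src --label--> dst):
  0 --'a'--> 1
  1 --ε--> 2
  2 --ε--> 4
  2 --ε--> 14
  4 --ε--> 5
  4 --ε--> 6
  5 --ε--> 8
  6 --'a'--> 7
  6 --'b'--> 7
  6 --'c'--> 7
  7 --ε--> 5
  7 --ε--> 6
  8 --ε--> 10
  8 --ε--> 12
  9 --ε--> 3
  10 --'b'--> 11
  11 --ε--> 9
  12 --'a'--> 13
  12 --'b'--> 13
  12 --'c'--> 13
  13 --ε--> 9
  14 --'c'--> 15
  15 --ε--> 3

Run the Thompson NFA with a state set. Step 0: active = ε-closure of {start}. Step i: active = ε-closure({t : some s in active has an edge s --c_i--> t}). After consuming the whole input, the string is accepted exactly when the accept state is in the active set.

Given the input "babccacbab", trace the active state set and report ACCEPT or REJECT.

initial (ε-close {0}): {0}
'b' @ 1: {}  — state set empty
rest 'abccacbab' ignored (set empty)
end set {} — state 3 not in

Answer: REJECT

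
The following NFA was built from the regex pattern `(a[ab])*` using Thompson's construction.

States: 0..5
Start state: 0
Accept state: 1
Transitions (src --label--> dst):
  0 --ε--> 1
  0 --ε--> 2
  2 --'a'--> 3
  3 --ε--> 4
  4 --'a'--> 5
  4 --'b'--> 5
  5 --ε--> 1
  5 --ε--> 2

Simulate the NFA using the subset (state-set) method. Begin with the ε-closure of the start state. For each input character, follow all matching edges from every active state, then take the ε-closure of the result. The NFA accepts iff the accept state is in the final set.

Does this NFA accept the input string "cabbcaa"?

S₀ = ε-closure({0}) = {0,1,2}
'c' @ 1: {}  — state set empty
rest 'abbcaa' ignored (set empty)
end set {} — state 1 not in

Answer: REJECT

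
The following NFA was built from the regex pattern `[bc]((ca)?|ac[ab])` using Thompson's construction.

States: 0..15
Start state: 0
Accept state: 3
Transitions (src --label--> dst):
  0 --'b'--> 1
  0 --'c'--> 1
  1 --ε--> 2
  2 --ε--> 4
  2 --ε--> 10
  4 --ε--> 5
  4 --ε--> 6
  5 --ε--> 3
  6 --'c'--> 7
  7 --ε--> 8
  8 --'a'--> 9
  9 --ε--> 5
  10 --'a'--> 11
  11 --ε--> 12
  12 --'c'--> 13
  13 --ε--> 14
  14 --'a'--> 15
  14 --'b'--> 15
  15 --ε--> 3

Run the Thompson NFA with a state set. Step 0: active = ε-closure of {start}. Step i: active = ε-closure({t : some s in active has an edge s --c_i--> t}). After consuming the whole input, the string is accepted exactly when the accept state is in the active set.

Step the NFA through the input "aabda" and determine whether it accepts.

Answer: REJECT

Steps:
initial (ε-close {0}): {0}
'a' @ 1: {}  — state set empty
rest 'abda' ignored (set empty)
end set {} — state 3 not in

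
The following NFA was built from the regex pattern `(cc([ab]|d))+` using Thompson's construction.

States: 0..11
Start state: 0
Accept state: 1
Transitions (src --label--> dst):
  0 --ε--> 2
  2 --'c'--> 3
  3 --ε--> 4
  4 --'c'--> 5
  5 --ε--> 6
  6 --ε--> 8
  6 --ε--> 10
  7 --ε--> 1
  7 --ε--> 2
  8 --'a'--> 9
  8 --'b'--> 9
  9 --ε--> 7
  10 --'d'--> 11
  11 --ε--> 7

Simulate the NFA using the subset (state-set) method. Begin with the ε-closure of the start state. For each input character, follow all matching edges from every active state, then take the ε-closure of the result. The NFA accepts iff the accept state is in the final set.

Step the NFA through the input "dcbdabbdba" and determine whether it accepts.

Answer: REJECT

Derivation:
initial (ε-close {0}): {0,2}
'd' @ 1: {}  — dead — no transitions
rest 'cbdabbdba' ignored (set empty)
end set {} — state 1 not in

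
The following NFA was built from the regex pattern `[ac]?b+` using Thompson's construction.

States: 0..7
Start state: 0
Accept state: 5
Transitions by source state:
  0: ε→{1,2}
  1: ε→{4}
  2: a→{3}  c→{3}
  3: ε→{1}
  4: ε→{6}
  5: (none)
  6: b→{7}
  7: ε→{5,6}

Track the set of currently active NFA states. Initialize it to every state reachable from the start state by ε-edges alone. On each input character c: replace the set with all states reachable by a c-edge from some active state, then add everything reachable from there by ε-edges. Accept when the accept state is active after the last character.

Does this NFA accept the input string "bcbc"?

start: ε-closure({0}) = {0,1,2,4,6}
'b' @ 1: {5,6,7}  ✓accept
'c' @ 2: {}  — dead — no transitions
rest 'bc' ignored (set empty)
end set {} — state 5 not in

Answer: REJECT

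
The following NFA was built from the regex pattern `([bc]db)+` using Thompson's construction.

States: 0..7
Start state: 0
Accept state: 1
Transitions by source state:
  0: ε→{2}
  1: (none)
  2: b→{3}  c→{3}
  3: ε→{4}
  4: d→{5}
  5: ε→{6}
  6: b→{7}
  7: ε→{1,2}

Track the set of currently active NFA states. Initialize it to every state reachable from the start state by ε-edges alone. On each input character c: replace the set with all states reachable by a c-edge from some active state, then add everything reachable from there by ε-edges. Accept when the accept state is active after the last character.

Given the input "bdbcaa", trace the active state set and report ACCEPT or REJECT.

start: ε-closure({0}) = {0,2}
'b' @ 1: {3,4}
'd' @ 2: {5,6}
'b' @ 3: {1,2,7}  ✓accept
'c' @ 4: {3,4}
'a' @ 5: {}  — dead — no transitions
rest 'a' ignored (set empty)
after full input: {}  (accept=1 not in)

Answer: REJECT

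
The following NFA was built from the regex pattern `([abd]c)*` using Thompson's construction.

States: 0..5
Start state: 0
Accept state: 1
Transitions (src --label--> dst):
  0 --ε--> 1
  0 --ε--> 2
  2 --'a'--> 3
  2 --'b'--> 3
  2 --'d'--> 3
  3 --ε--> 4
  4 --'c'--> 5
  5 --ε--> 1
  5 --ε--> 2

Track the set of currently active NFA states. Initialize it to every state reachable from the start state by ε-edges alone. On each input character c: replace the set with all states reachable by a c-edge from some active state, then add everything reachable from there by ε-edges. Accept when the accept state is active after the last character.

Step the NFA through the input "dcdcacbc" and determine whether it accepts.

Answer: ACCEPT

Steps:
S₀ = ε-closure({0}) = {0,1,2}
'd' @ 1: {3,4}
'c' @ 2: {1,2,5}  ✓accept
'd' @ 3: {3,4}
'c' @ 4: {1,2,5}  ✓accept
'a' @ 5: {3,4}
'c' @ 6: {1,2,5}  ✓accept
'b' @ 7: {3,4}
'c' @ 8: {1,2,5}  ✓accept
after full input: {1,2,5}  (accept=1 in)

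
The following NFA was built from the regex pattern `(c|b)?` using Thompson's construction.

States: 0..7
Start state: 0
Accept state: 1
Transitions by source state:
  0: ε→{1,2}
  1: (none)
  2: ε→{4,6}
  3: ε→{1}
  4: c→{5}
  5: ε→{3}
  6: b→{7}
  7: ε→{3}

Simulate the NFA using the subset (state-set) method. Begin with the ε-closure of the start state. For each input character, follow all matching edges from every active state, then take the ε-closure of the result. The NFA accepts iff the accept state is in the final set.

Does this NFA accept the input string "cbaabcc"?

S₀ = ε-closure({0}) = {0,1,2,4,6}
'c' @ 1: {1,3,5}  [accepting]
'b' @ 2: {}  — state set empty
rest 'aabcc' ignored (set empty)
after full input: {}  (accept=1 not in)

Answer: REJECT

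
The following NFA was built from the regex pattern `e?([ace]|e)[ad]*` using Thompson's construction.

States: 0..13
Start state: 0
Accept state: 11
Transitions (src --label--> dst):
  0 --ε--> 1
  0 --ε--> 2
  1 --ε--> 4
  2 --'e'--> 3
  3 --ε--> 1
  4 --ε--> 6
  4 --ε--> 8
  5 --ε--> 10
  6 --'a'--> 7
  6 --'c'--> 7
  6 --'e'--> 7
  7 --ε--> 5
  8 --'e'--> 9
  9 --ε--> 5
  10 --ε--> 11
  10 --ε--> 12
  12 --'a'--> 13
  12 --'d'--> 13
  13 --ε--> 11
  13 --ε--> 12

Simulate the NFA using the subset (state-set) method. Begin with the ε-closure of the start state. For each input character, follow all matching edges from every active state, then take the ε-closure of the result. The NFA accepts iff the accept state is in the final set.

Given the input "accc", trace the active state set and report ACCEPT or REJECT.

S₀ = ε-closure({0}) = {0,1,2,4,6,8}
'a' @ 1: {5,7,10,11,12}  ✓accept
'c' @ 2: {}  — no active states
rest 'cc' ignored (set empty)
after full input: {}  (accept=11 not in)

Answer: REJECT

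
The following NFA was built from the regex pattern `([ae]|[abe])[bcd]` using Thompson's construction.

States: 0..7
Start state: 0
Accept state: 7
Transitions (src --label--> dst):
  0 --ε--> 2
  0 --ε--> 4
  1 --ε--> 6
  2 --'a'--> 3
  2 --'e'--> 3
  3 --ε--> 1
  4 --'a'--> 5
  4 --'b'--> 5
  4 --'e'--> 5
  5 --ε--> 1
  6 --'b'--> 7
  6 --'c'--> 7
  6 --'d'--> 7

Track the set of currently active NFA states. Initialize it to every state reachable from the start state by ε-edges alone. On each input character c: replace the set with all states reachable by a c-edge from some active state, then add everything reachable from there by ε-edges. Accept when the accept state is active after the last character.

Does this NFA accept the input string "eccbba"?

initial (ε-close {0}): {0,2,4}
'e' @ 1: {1,3,5,6}
'c' @ 2: {7}  ✓accept
'c' @ 3: {}  — state set empty
rest 'bba' ignored (set empty)
end set {} — state 7 not in

Answer: REJECT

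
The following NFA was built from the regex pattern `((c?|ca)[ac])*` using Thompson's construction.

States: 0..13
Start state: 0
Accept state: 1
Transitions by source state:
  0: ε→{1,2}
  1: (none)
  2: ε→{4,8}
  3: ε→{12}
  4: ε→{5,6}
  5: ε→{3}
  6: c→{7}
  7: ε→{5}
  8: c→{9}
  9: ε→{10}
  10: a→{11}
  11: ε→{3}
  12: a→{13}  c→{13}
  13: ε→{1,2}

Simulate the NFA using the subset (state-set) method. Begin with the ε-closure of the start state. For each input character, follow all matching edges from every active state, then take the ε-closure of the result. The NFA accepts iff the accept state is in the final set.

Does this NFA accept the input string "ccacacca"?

S₀ = ε-closure({0}) = {0,1,2,3,4,5,6,8,12}
'c' @ 1: {1,2,3,4,5,6,7,8,9,10,12,13}  [accepting]
'c' @ 2: {1,2,3,4,5,6,7,8,9,10,12,13}  [accepting]
'a' @ 3: {1,2,3,4,5,6,8,11,12,13}  [accepting]
'c' @ 4: {1,2,3,4,5,6,7,8,9,10,12,13}  [accepting]
'a' @ 5: {1,2,3,4,5,6,8,11,12,13}  [accepting]
'c' @ 6: {1,2,3,4,5,6,7,8,9,10,12,13}  [accepting]
'c' @ 7: {1,2,3,4,5,6,7,8,9,10,12,13}  [accepting]
'a' @ 8: {1,2,3,4,5,6,8,11,12,13}  [accepting]
after full input: {1,2,3,4,5,6,8,11,12,13}  (accept=1 in)

Answer: ACCEPT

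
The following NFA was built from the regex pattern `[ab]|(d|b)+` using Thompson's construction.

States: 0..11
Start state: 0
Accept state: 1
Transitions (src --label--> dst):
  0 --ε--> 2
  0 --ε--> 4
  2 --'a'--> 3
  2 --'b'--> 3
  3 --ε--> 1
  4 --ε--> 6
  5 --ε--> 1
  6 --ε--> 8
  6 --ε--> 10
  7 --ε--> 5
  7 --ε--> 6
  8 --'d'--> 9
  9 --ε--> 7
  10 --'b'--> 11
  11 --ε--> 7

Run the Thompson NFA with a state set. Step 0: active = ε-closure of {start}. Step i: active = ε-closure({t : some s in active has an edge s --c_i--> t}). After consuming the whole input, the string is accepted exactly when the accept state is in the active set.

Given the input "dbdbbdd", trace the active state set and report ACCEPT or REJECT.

Answer: ACCEPT

Derivation:
S₀ = ε-closure({0}) = {0,2,4,6,8,10}
'd' @ 1: {1,5,6,7,8,9,10}  (accept∈set)
'b' @ 2: {1,5,6,7,8,10,11}  (accept∈set)
'd' @ 3: {1,5,6,7,8,9,10}  (accept∈set)
'b' @ 4: {1,5,6,7,8,10,11}  (accept∈set)
'b' @ 5: {1,5,6,7,8,10,11}  (accept∈set)
'd' @ 6: {1,5,6,7,8,9,10}  (accept∈set)
'd' @ 7: {1,5,6,7,8,9,10}  (accept∈set)
after full input: {1,5,6,7,8,9,10}  (accept=1 in)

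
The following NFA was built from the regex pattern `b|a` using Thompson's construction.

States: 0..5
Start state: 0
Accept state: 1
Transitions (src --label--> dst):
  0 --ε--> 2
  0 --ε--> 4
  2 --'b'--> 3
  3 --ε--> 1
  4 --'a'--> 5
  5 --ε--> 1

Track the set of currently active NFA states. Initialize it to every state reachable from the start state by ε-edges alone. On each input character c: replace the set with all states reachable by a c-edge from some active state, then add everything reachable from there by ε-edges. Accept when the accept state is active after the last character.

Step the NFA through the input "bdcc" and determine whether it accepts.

Answer: REJECT

Trace:
start: ε-closure({0}) = {0,2,4}
'b' @ 1: {1,3}  [accepting]
'd' @ 2: {}  — no active states
rest 'cc' ignored (set empty)
end set {} — state 1 not in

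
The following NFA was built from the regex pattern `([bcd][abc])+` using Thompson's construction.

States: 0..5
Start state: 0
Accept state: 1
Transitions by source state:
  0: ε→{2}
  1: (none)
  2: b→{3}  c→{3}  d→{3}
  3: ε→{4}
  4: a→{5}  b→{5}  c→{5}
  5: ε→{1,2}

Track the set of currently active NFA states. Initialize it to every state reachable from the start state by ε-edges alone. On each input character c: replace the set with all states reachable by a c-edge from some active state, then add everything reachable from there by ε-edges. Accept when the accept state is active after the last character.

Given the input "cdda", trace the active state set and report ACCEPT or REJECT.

S₀ = ε-closure({0}) = {0,2}
'c' @ 1: {3,4}
'd' @ 2: {}  — no active states
rest 'da' ignored (set empty)
end set {} — state 1 not in

Answer: REJECT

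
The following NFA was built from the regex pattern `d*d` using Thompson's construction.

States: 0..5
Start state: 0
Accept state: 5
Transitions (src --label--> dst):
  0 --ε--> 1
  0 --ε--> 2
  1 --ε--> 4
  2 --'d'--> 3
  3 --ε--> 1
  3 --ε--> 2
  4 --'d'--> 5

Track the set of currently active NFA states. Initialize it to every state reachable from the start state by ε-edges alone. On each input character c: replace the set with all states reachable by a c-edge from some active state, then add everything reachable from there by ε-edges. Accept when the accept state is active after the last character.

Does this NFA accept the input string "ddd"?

start: ε-closure({0}) = {0,1,2,4}
'd' @ 1: {1,2,3,4,5}  [accepting]
'd' @ 2: {1,2,3,4,5}  [accepting]
'd' @ 3: {1,2,3,4,5}  [accepting]
end set {1,2,3,4,5} — state 5 in

Answer: ACCEPT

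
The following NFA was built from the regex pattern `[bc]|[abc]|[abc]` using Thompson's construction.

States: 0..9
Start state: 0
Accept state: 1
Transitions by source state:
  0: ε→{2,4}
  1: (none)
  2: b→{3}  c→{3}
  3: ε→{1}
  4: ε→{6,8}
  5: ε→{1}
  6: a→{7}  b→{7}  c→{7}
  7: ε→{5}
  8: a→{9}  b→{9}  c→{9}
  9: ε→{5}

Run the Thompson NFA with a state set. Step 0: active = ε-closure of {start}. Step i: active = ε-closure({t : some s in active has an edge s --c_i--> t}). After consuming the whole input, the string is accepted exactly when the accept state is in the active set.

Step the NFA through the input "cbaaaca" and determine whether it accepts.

Answer: REJECT

Derivation:
S₀ = ε-closure({0}) = {0,2,4,6,8}
'c' @ 1: {1,3,5,7,9}  ✓accept
'b' @ 2: {}  — state set empty
rest 'aaaca' ignored (set empty)
final: {}; accept 1 not in set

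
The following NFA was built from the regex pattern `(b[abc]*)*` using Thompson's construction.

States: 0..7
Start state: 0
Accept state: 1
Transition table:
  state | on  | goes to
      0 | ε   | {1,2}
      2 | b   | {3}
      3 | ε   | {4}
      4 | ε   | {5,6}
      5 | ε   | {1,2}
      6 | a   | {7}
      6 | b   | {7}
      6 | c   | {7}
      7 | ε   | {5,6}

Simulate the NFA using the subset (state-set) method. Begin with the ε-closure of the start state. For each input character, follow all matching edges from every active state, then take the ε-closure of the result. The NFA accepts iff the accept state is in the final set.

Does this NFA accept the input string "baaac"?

Answer: ACCEPT

Trace:
initial (ε-close {0}): {0,1,2}
'b' @ 1: {1,2,3,4,5,6}  (accept∈set)
'a' @ 2: {1,2,5,6,7}  (accept∈set)
'a' @ 3: {1,2,5,6,7}  (accept∈set)
'a' @ 4: {1,2,5,6,7}  (accept∈set)
'c' @ 5: {1,2,5,6,7}  (accept∈set)
end set {1,2,5,6,7} — state 1 in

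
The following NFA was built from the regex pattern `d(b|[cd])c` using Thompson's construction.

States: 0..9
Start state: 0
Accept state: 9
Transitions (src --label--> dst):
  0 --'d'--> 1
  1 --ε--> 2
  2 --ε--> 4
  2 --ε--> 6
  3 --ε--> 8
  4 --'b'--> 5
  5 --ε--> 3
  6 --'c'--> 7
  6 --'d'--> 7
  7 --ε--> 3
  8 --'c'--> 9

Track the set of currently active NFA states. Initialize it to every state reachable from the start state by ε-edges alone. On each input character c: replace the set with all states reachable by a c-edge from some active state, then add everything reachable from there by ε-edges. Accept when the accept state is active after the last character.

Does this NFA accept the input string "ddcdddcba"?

initial (ε-close {0}): {0}
'd' @ 1: {1,2,4,6}
'd' @ 2: {3,7,8}
'c' @ 3: {9}  ✓accept
'd' @ 4: {}  — dead — no transitions
rest 'ddcba' ignored (set empty)
final: {}; accept 9 not in set

Answer: REJECT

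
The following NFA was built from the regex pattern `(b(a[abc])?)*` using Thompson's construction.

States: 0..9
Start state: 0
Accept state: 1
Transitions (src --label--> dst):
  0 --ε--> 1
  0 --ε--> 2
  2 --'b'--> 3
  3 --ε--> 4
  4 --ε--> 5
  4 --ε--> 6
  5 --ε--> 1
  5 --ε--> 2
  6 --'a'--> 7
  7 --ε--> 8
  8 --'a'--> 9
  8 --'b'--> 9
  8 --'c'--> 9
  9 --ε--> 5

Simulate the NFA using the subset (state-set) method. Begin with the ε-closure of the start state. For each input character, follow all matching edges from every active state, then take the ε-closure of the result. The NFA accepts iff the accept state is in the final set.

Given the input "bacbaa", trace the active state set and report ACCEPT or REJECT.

start: ε-closure({0}) = {0,1,2}
'b' @ 1: {1,2,3,4,5,6}  ✓accept
'a' @ 2: {7,8}
'c' @ 3: {1,2,5,9}  ✓accept
'b' @ 4: {1,2,3,4,5,6}  ✓accept
'a' @ 5: {7,8}
'a' @ 6: {1,2,5,9}  ✓accept
after full input: {1,2,5,9}  (accept=1 in)

Answer: ACCEPT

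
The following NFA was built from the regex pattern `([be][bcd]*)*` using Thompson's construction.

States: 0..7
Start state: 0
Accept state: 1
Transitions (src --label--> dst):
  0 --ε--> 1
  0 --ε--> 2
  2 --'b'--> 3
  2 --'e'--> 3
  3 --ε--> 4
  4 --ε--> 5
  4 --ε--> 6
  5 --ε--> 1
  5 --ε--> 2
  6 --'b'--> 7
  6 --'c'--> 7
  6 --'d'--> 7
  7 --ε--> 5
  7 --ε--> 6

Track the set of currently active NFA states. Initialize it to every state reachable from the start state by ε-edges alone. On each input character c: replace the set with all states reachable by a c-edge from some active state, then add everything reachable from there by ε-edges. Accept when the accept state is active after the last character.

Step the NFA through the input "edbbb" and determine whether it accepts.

start: ε-closure({0}) = {0,1,2}
'e' @ 1: {1,2,3,4,5,6}  ✓accept
'd' @ 2: {1,2,5,6,7}  ✓accept
'b' @ 3: {1,2,3,4,5,6,7}  ✓accept
'b' @ 4: {1,2,3,4,5,6,7}  ✓accept
'b' @ 5: {1,2,3,4,5,6,7}  ✓accept
end set {1,2,3,4,5,6,7} — state 1 in

Answer: ACCEPT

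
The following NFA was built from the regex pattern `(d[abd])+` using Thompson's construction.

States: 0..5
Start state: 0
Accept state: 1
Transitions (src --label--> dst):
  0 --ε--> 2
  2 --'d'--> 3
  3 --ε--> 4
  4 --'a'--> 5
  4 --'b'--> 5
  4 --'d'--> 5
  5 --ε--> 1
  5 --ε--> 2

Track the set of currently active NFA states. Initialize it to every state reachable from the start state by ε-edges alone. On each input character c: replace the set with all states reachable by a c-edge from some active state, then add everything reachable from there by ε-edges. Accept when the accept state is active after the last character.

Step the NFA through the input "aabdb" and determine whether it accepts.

initial (ε-close {0}): {0,2}
'a' @ 1: {}  — dead — no transitions
rest 'abdb' ignored (set empty)
final: {}; accept 1 not in set

Answer: REJECT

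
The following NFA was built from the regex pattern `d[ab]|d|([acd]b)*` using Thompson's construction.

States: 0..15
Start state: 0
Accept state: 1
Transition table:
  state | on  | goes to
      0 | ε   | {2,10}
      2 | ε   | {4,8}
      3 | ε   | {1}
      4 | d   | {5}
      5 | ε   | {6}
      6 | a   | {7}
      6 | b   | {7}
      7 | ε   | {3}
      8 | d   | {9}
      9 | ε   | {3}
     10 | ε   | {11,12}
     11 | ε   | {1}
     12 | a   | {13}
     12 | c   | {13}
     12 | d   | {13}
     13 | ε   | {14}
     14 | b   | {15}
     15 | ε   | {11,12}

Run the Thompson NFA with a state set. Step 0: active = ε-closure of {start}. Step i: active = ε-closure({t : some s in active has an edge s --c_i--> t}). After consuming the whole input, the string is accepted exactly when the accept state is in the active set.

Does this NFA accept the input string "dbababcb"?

Answer: ACCEPT

Trace:
S₀ = ε-closure({0}) = {0,1,2,4,8,10,11,12}
'd' @ 1: {1,3,5,6,9,13,14}  ✓accept
'b' @ 2: {1,3,7,11,12,15}  ✓accept
'a' @ 3: {13,14}
'b' @ 4: {1,11,12,15}  ✓accept
'a' @ 5: {13,14}
'b' @ 6: {1,11,12,15}  ✓accept
'c' @ 7: {13,14}
'b' @ 8: {1,11,12,15}  ✓accept
after full input: {1,11,12,15}  (accept=1 in)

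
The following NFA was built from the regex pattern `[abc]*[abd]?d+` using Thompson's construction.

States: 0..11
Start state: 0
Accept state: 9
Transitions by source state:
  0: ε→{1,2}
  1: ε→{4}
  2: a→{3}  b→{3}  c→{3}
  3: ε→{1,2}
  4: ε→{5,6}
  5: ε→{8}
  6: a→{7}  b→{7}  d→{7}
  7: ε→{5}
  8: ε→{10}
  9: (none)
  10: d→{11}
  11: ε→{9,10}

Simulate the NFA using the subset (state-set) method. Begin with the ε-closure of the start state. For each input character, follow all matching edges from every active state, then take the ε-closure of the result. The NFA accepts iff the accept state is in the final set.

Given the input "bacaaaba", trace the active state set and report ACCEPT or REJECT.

Answer: REJECT

Steps:
initial (ε-close {0}): {0,1,2,4,5,6,8,10}
'b' @ 1: {1,2,3,4,5,6,7,8,10}
'a' @ 2: {1,2,3,4,5,6,7,8,10}
'c' @ 3: {1,2,3,4,5,6,8,10}
'a' @ 4: {1,2,3,4,5,6,7,8,10}
'a' @ 5: {1,2,3,4,5,6,7,8,10}
'a' @ 6: {1,2,3,4,5,6,7,8,10}
'b' @ 7: {1,2,3,4,5,6,7,8,10}
'a' @ 8: {1,2,3,4,5,6,7,8,10}
after full input: {1,2,3,4,5,6,7,8,10}  (accept=9 not in)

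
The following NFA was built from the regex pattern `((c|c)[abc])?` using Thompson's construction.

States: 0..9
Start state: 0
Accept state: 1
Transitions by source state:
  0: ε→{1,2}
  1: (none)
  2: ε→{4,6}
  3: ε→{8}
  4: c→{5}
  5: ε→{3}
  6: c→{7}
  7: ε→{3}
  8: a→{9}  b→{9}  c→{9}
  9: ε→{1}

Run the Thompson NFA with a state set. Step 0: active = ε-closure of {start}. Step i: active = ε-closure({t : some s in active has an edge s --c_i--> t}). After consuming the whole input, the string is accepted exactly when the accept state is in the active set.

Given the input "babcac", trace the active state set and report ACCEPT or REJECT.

initial (ε-close {0}): {0,1,2,4,6}
'b' @ 1: {}  — dead — no transitions
rest 'abcac' ignored (set empty)
end set {} — state 1 not in

Answer: REJECT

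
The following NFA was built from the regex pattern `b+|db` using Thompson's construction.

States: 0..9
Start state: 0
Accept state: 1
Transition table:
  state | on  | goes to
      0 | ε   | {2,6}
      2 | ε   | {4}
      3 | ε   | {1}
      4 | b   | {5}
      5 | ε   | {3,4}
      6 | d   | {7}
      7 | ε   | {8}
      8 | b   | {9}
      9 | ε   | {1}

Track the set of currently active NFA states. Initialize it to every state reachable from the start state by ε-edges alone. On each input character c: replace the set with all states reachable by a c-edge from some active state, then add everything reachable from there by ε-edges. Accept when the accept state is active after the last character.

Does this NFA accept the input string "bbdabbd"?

S₀ = ε-closure({0}) = {0,2,4,6}
'b' @ 1: {1,3,4,5}  (accept∈set)
'b' @ 2: {1,3,4,5}  (accept∈set)
'd' @ 3: {}  — state set empty
rest 'abbd' ignored (set empty)
final: {}; accept 1 not in set

Answer: REJECT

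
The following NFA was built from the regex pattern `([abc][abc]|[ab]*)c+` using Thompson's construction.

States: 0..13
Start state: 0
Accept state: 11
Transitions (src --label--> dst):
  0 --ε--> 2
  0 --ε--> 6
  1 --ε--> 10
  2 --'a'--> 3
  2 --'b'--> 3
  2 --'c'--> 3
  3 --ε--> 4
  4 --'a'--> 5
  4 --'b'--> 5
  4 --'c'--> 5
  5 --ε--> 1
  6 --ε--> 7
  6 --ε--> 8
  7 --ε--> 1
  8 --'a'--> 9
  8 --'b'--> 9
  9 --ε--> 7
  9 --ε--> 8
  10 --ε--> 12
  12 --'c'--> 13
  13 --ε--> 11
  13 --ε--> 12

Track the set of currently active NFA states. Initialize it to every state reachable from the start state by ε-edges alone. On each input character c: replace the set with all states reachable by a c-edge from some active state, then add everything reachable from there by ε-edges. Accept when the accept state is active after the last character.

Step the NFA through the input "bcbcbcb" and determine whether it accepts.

S₀ = ε-closure({0}) = {0,1,2,6,7,8,10,12}
'b' @ 1: {1,3,4,7,8,9,10,12}
'c' @ 2: {1,5,10,11,12,13}  [accepting]
'b' @ 3: {}  — no active states
rest 'cbcb' ignored (set empty)
after full input: {}  (accept=11 not in)

Answer: REJECT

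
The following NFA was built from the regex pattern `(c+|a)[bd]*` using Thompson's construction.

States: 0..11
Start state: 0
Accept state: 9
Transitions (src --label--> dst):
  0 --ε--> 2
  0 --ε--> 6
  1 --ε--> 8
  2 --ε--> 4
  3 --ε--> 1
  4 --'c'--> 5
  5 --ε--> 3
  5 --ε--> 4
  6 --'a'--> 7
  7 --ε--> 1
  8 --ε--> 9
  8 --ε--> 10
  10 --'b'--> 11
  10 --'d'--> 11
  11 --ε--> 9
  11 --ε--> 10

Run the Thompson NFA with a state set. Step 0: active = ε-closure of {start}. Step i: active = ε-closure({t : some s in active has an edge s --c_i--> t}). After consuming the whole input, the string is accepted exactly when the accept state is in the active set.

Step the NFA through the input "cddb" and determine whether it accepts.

start: ε-closure({0}) = {0,2,4,6}
'c' @ 1: {1,3,4,5,8,9,10}  (accept∈set)
'd' @ 2: {9,10,11}  (accept∈set)
'd' @ 3: {9,10,11}  (accept∈set)
'b' @ 4: {9,10,11}  (accept∈set)
after full input: {9,10,11}  (accept=9 in)

Answer: ACCEPT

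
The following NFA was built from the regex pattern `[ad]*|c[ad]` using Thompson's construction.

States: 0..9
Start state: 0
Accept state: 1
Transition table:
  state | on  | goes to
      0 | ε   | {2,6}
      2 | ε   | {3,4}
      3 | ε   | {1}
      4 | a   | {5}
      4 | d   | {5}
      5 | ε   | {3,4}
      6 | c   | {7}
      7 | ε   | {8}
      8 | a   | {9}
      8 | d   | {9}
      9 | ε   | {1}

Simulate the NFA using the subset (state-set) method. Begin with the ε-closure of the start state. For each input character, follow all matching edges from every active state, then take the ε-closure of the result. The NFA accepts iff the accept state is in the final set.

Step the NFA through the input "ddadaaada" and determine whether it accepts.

Answer: ACCEPT

Derivation:
S₀ = ε-closure({0}) = {0,1,2,3,4,6}
'd' @ 1: {1,3,4,5}  [accepting]
'd' @ 2: {1,3,4,5}  [accepting]
'a' @ 3: {1,3,4,5}  [accepting]
'd' @ 4: {1,3,4,5}  [accepting]
'a' @ 5: {1,3,4,5}  [accepting]
'a' @ 6: {1,3,4,5}  [accepting]
'a' @ 7: {1,3,4,5}  [accepting]
'd' @ 8: {1,3,4,5}  [accepting]
'a' @ 9: {1,3,4,5}  [accepting]
after full input: {1,3,4,5}  (accept=1 in)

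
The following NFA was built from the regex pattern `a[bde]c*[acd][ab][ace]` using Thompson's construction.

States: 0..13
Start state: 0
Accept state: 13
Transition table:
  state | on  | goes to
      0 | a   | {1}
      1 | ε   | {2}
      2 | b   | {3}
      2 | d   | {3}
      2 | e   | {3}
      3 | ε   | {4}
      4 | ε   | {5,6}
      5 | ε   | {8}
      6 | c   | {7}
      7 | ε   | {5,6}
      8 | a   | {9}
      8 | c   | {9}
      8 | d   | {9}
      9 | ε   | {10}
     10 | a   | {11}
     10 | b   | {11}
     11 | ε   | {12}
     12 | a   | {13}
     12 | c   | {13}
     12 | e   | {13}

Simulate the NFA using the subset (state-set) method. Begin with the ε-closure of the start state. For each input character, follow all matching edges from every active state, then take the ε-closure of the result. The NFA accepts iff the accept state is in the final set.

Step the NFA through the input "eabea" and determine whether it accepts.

Answer: REJECT

Trace:
S₀ = ε-closure({0}) = {0}
'e' @ 1: {}  — no active states
rest 'abea' ignored (set empty)
final: {}; accept 13 not in set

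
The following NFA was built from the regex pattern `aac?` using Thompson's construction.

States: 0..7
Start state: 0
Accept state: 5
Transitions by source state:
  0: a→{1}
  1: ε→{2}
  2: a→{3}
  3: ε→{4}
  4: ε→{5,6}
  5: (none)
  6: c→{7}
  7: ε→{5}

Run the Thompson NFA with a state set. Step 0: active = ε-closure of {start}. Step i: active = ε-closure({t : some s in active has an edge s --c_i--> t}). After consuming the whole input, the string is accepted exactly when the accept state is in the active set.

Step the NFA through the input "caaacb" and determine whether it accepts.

Answer: REJECT

Trace:
S₀ = ε-closure({0}) = {0}
'c' @ 1: {}  — dead — no transitions
rest 'aaacb' ignored (set empty)
final: {}; accept 5 not in set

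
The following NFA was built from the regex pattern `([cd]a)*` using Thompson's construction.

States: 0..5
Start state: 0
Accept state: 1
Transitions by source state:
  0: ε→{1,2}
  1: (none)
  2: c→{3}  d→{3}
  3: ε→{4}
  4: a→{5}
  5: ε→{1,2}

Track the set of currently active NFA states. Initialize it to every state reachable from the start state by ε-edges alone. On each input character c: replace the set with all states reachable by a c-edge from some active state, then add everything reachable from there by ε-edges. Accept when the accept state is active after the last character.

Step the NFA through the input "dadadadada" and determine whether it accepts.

Answer: ACCEPT

Derivation:
S₀ = ε-closure({0}) = {0,1,2}
'd' @ 1: {3,4}
'a' @ 2: {1,2,5}  [accepting]
'd' @ 3: {3,4}
'a' @ 4: {1,2,5}  [accepting]
'd' @ 5: {3,4}
'a' @ 6: {1,2,5}  [accepting]
'd' @ 7: {3,4}
'a' @ 8: {1,2,5}  [accepting]
'd' @ 9: {3,4}
'a' @ 10: {1,2,5}  [accepting]
final: {1,2,5}; accept 1 in set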